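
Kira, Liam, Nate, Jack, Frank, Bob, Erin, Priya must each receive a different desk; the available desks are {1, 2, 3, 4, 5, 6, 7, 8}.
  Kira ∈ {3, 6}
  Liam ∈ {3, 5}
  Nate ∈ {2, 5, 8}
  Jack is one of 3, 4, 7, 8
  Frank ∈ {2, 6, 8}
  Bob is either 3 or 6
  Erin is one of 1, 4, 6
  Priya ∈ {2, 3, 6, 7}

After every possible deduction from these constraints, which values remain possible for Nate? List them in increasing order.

2, 8

Among the 8 variables, 1 fits only Erin (and all 8 values in {1, 2, 3, 4, 5, 6, 7, 8} must be used), so Erin = 1.
Among the 7 still-open variables, 4 fits only Jack (and all 7 values in {2, 3, 4, 5, 6, 7, 8} must be used), so Jack = 4.
Among the 6 still-open variables, 7 fits only Priya (and all 6 values in {2, 3, 5, 6, 7, 8} must be used), so Priya = 7.
Kira and Bob between them cover only {3, 6} — a naked pair. Remove those values from Liam, Frank.
Liam must be 5 (only option left). Strike 5 from Nate.
No further eliminations apply; Nate can still be any of 2, 8.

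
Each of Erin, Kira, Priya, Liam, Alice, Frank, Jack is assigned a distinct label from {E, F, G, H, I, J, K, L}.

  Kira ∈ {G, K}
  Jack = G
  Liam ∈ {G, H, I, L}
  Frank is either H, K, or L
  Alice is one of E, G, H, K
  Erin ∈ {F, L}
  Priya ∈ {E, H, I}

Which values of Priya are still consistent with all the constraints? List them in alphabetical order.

E, H, I

Jack has just one choice, so Jack = G. Remove G from Kira, Liam, Alice.
That leaves Kira = K. Eliminate K elsewhere: Alice, Frank.
The 5 still-open variables together cover exactly {E, F, H, I, L} — 5 values for 5 variables — and F appears only in Erin's list, so Erin = F.
No further eliminations apply; Priya can still be any of E, H, I.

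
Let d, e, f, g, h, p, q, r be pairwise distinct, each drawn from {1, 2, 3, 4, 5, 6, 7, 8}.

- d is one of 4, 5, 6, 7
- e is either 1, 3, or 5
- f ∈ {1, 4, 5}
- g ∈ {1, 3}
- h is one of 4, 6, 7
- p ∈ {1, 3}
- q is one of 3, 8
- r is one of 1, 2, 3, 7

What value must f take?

4

The 8 variables draw from only 8 values {1, 2, 3, 4, 5, 6, 7, 8}, so each is used; only r can be 2, hence r = 2.
The 7 still-open variables draw from only 7 values {1, 3, 4, 5, 6, 7, 8}, so each is used; only q can be 8, hence q = 8.
g and p share exactly the 2 values {1, 3}; by pigeonhole those values go to them, so strike 1, 3 from e, f.
e must be 5 (only option left). Strike 5 from d, f.
So f = 4.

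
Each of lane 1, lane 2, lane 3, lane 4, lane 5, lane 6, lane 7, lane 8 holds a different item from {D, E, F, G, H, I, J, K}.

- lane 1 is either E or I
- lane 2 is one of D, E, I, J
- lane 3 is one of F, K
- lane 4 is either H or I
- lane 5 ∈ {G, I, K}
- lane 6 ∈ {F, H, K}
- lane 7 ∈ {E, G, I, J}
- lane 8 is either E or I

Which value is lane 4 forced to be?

Among the 8 variables, D fits only lane 2 (and all 8 values in {D, E, F, G, H, I, J, K} must be used), so lane 2 = D.
The 7 still-open variables together cover exactly {E, F, G, H, I, J, K} — 7 values for 7 variables — and J appears only in lane 7's list, so lane 7 = J.
The 6 still-open variables draw from only 6 values {E, F, G, H, I, K}, so each is used; only lane 5 can be G, hence lane 5 = G.
lane 1 and lane 8 between them cover only {E, I} — a naked pair. Remove those values from lane 4.
So lane 4 = H.

H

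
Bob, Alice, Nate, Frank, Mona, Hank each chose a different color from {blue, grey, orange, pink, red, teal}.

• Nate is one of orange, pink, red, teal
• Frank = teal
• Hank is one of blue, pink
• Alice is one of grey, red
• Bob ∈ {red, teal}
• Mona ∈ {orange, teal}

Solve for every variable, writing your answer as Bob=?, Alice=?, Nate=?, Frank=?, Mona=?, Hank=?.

Frank must be teal (only option left). Remove teal from Bob, Nate, Mona.
Mona must be orange (only option left). So Nate can't be orange.
Bob has just one choice, so Bob = red. So Alice, Nate can't be red.
Alice's domain is down to {grey}, so Alice = grey.
That leaves Nate = pink. So Hank can't be pink.
Hank must be blue (only option left).

Bob=red, Alice=grey, Nate=pink, Frank=teal, Mona=orange, Hank=blue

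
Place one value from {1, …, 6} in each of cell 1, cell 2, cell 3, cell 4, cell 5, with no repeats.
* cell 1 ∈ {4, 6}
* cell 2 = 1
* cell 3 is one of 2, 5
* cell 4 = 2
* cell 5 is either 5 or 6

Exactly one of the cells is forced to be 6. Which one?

cell 2 must be 1 (only option left).
cell 4's domain is down to {2}, so cell 4 = 2. Remove 2 from cell 3.
cell 3's domain is down to {5}, so cell 3 = 5. Eliminate 5 elsewhere: cell 5.
So 6 goes to cell 5.

cell 5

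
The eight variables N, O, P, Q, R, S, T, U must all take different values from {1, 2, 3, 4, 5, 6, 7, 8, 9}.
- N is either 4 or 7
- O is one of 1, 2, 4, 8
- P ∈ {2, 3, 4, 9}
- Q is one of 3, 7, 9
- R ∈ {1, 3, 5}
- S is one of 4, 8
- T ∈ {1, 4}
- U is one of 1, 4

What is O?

2

The 8 variables together cover exactly {1, 2, 3, 4, 5, 7, 8, 9} — 8 values for 8 variables — and 5 appears only in R's list, so R = 5.
The 2 variables T and U are confined to {1, 4}, which locks those values in; drop them from N, O, P, S.
That leaves N = 7. So Q can't be 7.
S's domain is down to {8}, so S = 8. Strike 8 from O.
So O = 2.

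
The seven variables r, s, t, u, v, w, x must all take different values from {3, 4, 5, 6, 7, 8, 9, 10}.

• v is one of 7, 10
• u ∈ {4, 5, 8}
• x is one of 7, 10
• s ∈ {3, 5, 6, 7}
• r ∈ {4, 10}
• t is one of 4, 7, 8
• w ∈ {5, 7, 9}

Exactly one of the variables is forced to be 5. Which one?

u

v and x between them cover only {7, 10} — a naked pair. Remove those values from r, s, t, w.
That leaves r = 4. So t, u can't be 4.
t must be 8 (only option left). So u can't be 8.
So 5 goes to u.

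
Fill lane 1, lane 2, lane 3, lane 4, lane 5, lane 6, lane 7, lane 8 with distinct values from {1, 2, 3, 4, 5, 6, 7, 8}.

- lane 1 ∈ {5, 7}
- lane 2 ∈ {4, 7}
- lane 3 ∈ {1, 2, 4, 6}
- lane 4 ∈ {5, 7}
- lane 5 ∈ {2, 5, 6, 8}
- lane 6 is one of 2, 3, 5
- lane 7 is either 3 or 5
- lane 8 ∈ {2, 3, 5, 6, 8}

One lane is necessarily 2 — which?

The 8 variables draw from only 8 values {1, 2, 3, 4, 5, 6, 7, 8}, so each is used; only lane 3 can be 1, hence lane 3 = 1.
Among the 7 still-open variables, 4 fits only lane 2 (and all 7 values in {2, 3, 4, 5, 6, 7, 8} must be used), so lane 2 = 4.
lane 1 and lane 4 share exactly the 2 values {5, 7}; by pigeonhole those values go to them, so strike 5, 7 from lane 5, lane 6, lane 7, lane 8.
lane 7's domain is down to {3}, so lane 7 = 3. Strike 3 from lane 6, lane 8.
So 2 goes to lane 6.

lane 6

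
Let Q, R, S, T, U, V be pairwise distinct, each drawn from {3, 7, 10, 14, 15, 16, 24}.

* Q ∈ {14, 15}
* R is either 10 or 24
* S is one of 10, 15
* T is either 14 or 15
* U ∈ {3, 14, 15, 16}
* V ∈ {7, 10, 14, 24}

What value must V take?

7

Q and T between them cover only {14, 15} — a naked pair. Remove those values from S, U, V.
S's domain is down to {10}, so S = 10. Eliminate 10 elsewhere: R, V.
R has just one choice, so R = 24. So V can't be 24.
So V = 7.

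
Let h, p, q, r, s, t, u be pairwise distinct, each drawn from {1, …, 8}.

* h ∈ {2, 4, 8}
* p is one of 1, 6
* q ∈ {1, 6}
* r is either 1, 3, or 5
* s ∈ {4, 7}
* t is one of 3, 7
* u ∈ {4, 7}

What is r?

5

p and q between them cover only {1, 6} — a naked pair. Remove those values from r.
The 2 variables s and u are confined to {4, 7}, which locks those values in; drop them from h, t.
t has just one choice, so t = 3. Eliminate 3 elsewhere: r.
So r = 5.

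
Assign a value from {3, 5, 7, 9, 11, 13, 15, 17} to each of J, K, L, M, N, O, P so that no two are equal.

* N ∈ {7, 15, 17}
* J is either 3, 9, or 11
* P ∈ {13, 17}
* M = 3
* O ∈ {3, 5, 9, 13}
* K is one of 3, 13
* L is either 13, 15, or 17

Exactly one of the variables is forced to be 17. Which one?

M has just one choice, so M = 3. Strike 3 from J, K, O.
That leaves K = 13. So L, O, P can't be 13.
So 17 goes to P.

P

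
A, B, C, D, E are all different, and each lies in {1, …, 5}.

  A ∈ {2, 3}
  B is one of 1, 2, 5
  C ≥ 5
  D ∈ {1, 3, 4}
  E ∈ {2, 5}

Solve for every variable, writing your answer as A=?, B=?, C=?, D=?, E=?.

C's domain is down to {5}, so C = 5. So B, E can't be 5.
E's domain is down to {2}, so E = 2. Eliminate 2 elsewhere: A, B.
A must be 3 (only option left). Remove 3 from D.
B has just one choice, so B = 1. Strike 1 from D.
That leaves D = 4.

A=3, B=1, C=5, D=4, E=2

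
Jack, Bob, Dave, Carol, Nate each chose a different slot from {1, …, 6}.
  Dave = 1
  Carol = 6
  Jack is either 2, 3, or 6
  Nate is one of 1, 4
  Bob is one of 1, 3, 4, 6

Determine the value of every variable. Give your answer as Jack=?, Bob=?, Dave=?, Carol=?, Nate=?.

Dave must be 1 (only option left). Eliminate 1 elsewhere: Bob, Nate.
That leaves Carol = 6. Remove 6 from Jack, Bob.
Nate must be 4 (only option left). So Bob can't be 4.
Bob's domain is down to {3}, so Bob = 3. Eliminate 3 elsewhere: Jack.
Jack has just one choice, so Jack = 2.

Jack=2, Bob=3, Dave=1, Carol=6, Nate=4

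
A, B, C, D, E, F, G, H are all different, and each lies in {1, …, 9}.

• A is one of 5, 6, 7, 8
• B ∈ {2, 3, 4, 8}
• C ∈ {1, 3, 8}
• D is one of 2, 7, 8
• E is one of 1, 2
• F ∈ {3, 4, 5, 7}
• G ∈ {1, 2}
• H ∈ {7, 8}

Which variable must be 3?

The 8 variables together cover exactly {1, 2, 3, 4, 5, 6, 7, 8} — 8 values for 8 variables — and 6 appears only in A's list, so A = 6.
The 7 still-open variables together cover exactly {1, 2, 3, 4, 5, 7, 8} — 7 values for 7 variables — and 5 appears only in F's list, so F = 5.
The 6 still-open variables draw from only 6 values {1, 2, 3, 4, 7, 8}, so each is used; only B can be 4, hence B = 4.
Among the 5 still-open variables, 3 fits only C (and all 5 values in {1, 2, 3, 7, 8} must be used), so C = 3.

C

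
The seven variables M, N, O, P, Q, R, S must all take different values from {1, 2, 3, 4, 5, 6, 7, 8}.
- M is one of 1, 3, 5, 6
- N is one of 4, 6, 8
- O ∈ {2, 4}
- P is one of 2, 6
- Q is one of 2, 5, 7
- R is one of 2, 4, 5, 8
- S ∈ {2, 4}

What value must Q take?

O and S share exactly the 2 values {2, 4}; by pigeonhole those values go to them, so strike 2, 4 from N, P, Q, R.
P's domain is down to {6}, so P = 6. Strike 6 from M, N.
N has just one choice, so N = 8. Remove 8 from R.
R's domain is down to {5}, so R = 5. Eliminate 5 elsewhere: M, Q.
So Q = 7.

7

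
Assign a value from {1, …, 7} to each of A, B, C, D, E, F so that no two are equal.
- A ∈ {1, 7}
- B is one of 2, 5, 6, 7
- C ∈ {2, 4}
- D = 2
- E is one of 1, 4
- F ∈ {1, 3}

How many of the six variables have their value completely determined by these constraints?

D has just one choice, so D = 2. So B, C can't be 2.
C's domain is down to {4}, so C = 4. Strike 4 from E.
E must be 1 (only option left). Remove 1 from A, F.
F must be 3 (only option left).
That leaves A = 7. Strike 7 from B.
Determined: A=7, C=4, D=2, E=1, F=3. The other variables each still have more than one consistent value. That makes 5.

5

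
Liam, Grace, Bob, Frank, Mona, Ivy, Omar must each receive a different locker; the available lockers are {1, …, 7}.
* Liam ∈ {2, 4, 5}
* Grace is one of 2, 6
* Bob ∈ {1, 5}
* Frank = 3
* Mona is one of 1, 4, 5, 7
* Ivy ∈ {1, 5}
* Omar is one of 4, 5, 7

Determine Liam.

2

Frank's domain is down to {3}, so Frank = 3.
Among the 6 still-open variables, 6 fits only Grace (and all 6 values in {1, 2, 4, 5, 6, 7} must be used), so Grace = 6.
The 5 still-open variables together cover exactly {1, 2, 4, 5, 7} — 5 values for 5 variables — and 2 appears only in Liam's list, so Liam = 2.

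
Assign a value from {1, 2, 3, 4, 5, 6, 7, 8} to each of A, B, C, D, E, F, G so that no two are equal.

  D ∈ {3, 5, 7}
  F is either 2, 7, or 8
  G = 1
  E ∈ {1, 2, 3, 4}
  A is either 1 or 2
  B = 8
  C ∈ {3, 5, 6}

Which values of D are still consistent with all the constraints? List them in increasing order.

3, 5

B has just one choice, so B = 8. Remove 8 from F.
G's domain is down to {1}, so G = 1. Eliminate 1 elsewhere: A, E.
A has just one choice, so A = 2. Remove 2 from E, F.
That leaves F = 7. Strike 7 from D.
No further eliminations apply; D can still be any of 3, 5.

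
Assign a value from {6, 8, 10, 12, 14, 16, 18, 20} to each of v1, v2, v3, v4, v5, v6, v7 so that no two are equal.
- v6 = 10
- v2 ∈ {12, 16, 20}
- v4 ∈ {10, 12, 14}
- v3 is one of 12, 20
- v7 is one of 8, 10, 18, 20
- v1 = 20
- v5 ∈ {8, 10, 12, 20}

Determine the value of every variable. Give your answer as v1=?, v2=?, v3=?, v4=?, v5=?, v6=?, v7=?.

v1 must be 20 (only option left). Eliminate 20 elsewhere: v2, v3, v5, v7.
v3 must be 12 (only option left). Eliminate 12 elsewhere: v2, v4, v5.
v6's domain is down to {10}, so v6 = 10. Strike 10 from v4, v5, v7.
v2 has just one choice, so v2 = 16.
That leaves v4 = 14.
That leaves v5 = 8. Eliminate 8 elsewhere: v7.
That leaves v7 = 18.

v1=20, v2=16, v3=12, v4=14, v5=8, v6=10, v7=18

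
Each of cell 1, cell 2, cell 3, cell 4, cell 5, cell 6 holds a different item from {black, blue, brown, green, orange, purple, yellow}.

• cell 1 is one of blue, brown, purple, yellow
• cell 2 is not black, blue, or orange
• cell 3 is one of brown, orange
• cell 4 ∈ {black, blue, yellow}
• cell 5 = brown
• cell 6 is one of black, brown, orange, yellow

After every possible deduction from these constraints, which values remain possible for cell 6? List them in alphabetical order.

cell 5 must be brown (only option left). So cell 1, cell 2, cell 3, cell 6 can't be brown.
That leaves cell 3 = orange. Eliminate orange elsewhere: cell 6.
No further eliminations apply; cell 6 can still be any of black, yellow.

black, yellow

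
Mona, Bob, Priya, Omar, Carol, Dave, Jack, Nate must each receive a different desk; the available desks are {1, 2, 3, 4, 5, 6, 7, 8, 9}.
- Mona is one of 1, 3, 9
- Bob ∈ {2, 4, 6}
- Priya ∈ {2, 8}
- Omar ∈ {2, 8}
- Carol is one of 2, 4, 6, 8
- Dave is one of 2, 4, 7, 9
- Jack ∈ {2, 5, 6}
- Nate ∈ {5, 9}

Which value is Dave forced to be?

The 2 variables Priya and Omar are confined to {2, 8}, which locks those values in; drop them from Bob, Carol, Dave, Jack.
The 2 variables Bob and Carol are confined to {4, 6}, which locks those values in; drop them from Dave, Jack.
Jack has just one choice, so Jack = 5. So Nate can't be 5.
Nate has just one choice, so Nate = 9. Eliminate 9 elsewhere: Mona, Dave.
So Dave = 7.

7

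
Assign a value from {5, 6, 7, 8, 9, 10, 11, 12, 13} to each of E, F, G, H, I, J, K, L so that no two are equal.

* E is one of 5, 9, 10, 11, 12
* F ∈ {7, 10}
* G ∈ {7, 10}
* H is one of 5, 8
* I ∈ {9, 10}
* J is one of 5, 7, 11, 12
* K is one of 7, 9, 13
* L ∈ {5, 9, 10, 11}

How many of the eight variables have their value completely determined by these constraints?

3

The 8 variables together cover exactly {5, 7, 8, 9, 10, 11, 12, 13} — 8 values for 8 variables — and 8 appears only in H's list, so H = 8.
Among the 7 still-open variables, 13 fits only K (and all 7 values in {5, 7, 9, 10, 11, 12, 13} must be used), so K = 13.
F and G between them cover only {7, 10} — a naked pair. Remove those values from E, I, J, L.
I's domain is down to {9}, so I = 9. So E, L can't be 9.
Determined: H=8, I=9, K=13. The other variables each still have more than one consistent value. That makes 3.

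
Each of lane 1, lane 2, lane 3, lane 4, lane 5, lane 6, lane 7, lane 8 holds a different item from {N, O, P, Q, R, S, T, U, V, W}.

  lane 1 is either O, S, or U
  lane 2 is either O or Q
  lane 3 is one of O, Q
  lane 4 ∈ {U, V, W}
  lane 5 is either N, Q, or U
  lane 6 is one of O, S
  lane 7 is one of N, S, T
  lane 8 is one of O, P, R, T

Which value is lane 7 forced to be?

T

lane 2 and lane 3 share exactly the 2 values {O, Q}; by pigeonhole those values go to them, so strike O, Q from lane 1, lane 5, lane 6, lane 8.
lane 6 has just one choice, so lane 6 = S. So lane 1, lane 7 can't be S.
That leaves lane 1 = U. Remove U from lane 4, lane 5.
lane 5 must be N (only option left). Eliminate N elsewhere: lane 7.
So lane 7 = T.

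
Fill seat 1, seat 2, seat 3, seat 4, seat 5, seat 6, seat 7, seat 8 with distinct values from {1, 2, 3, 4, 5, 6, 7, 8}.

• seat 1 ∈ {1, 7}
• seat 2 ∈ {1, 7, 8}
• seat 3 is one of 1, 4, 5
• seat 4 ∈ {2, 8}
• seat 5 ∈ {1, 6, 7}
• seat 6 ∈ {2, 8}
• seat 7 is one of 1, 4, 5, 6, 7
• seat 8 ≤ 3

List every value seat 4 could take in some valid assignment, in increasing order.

The 8 variables together cover exactly {1, 2, 3, 4, 5, 6, 7, 8} — 8 values for 8 variables — and 3 appears only in seat 8's list, so seat 8 = 3.
seat 4 and seat 6 between them cover only {2, 8} — a naked pair. Remove those values from seat 2.
The 2 variables seat 1 and seat 2 are confined to {1, 7}, which locks those values in; drop them from seat 3, seat 5, seat 7.
seat 5 has just one choice, so seat 5 = 6. Eliminate 6 elsewhere: seat 7.
No further eliminations apply; seat 4 can still be any of 2, 8.

2, 8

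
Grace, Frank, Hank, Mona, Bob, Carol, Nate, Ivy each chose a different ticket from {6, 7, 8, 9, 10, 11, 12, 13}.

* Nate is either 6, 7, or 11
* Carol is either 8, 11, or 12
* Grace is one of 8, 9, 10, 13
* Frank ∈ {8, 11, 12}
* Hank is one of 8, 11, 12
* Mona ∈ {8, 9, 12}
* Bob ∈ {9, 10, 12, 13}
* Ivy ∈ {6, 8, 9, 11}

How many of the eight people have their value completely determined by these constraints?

The 8 variables draw from only 8 values {6, 7, 8, 9, 10, 11, 12, 13}, so each is used; only Nate can be 7, hence Nate = 7.
Among the 7 still-open variables, 6 fits only Ivy (and all 7 values in {6, 8, 9, 10, 11, 12, 13} must be used), so Ivy = 6.
The 3 variables Frank, Hank, Carol are confined to {8, 11, 12}, which locks those values in; drop them from Grace, Mona, Bob.
Mona has just one choice, so Mona = 9. So Grace, Bob can't be 9.
Determined: Mona=9, Nate=7, Ivy=6. The other people each still have more than one consistent value. That makes 3.

3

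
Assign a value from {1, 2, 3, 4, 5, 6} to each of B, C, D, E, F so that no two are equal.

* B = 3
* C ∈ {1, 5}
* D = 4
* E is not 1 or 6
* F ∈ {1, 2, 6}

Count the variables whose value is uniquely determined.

2

B must be 3 (only option left). Remove 3 from E.
D's domain is down to {4}, so D = 4. Strike 4 from E.
Determined: B=3, D=4. The other variables each still have more than one consistent value. That makes 2.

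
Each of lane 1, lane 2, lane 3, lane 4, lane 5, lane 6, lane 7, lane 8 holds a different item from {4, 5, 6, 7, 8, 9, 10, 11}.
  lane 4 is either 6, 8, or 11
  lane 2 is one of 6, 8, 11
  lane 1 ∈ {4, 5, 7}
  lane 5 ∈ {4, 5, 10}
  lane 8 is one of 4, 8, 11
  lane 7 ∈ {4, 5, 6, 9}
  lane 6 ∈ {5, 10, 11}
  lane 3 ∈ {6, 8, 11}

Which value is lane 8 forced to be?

The 8 variables draw from only 8 values {4, 5, 6, 7, 8, 9, 10, 11}, so each is used; only lane 1 can be 7, hence lane 1 = 7.
The 7 still-open variables together cover exactly {4, 5, 6, 8, 9, 10, 11} — 7 values for 7 variables — and 9 appears only in lane 7's list, so lane 7 = 9.
lane 2, lane 3, lane 4 between them cover only {6, 8, 11} — a naked triple. Remove those values from lane 6, lane 8.
So lane 8 = 4.

4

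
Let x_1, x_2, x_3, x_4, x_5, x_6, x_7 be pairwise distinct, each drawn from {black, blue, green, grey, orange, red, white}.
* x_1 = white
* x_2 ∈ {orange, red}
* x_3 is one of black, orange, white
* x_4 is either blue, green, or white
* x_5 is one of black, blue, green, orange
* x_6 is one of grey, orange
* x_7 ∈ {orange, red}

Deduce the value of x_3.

x_1 has just one choice, so x_1 = white. Strike white from x_3, x_4.
The 6 still-open variables together cover exactly {black, blue, green, grey, orange, red} — 6 values for 6 variables — and grey appears only in x_6's list, so x_6 = grey.
The 2 variables x_2 and x_7 are confined to {orange, red}, which locks those values in; drop them from x_3, x_5.
So x_3 = black.

black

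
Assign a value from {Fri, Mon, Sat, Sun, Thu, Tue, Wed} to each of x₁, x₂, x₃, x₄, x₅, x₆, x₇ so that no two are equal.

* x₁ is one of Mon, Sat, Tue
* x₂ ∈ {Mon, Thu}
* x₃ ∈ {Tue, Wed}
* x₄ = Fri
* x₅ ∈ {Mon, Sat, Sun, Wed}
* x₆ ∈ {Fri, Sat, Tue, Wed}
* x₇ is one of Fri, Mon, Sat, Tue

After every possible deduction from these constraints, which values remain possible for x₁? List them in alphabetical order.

Mon, Sat, Tue

x₄ has just one choice, so x₄ = Fri. Strike Fri from x₆, x₇.
The 6 still-open variables together cover exactly {Mon, Sat, Sun, Thu, Tue, Wed} — 6 values for 6 variables — and Sun appears only in x₅'s list, so x₅ = Sun.
Among the 5 still-open variables, Thu fits only x₂ (and all 5 values in {Mon, Sat, Thu, Tue, Wed} must be used), so x₂ = Thu.
No further eliminations apply; x₁ can still be any of Mon, Sat, Tue.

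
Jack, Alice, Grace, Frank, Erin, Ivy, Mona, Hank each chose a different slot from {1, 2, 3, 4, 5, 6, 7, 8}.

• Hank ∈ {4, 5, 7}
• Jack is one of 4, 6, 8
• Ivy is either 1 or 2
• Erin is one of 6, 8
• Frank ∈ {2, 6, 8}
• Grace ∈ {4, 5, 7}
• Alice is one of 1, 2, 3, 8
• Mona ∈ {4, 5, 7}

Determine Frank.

Among the 8 variables, 3 fits only Alice (and all 8 values in {1, 2, 3, 4, 5, 6, 7, 8} must be used), so Alice = 3.
Among the 7 still-open variables, 1 fits only Ivy (and all 7 values in {1, 2, 4, 5, 6, 7, 8} must be used), so Ivy = 1.
Among the 6 still-open variables, 2 fits only Frank (and all 6 values in {2, 4, 5, 6, 7, 8} must be used), so Frank = 2.

2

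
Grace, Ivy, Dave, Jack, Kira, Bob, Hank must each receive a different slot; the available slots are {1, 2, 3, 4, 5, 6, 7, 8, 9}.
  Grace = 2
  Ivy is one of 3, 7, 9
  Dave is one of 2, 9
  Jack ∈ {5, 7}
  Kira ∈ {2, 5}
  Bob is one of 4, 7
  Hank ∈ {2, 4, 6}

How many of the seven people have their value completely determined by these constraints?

7

Grace's domain is down to {2}, so Grace = 2. Remove 2 from Dave, Kira, Hank.
That leaves Dave = 9. Strike 9 from Ivy.
That leaves Kira = 5. Remove 5 from Jack.
Jack's domain is down to {7}, so Jack = 7. Strike 7 from Ivy, Bob.
Bob has just one choice, so Bob = 4. Strike 4 from Hank.
Hank has just one choice, so Hank = 6.
Ivy must be 3 (only option left).
Every person is fixed: Grace=2, Ivy=3, Dave=9, Jack=7, Kira=5, Bob=4, Hank=6. That makes 7.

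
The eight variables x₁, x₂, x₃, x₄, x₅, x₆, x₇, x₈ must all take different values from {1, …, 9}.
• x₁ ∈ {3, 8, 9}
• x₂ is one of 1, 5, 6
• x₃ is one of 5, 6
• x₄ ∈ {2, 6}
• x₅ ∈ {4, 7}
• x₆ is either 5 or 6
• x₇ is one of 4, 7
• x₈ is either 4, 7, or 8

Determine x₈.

8

x₃ and x₆ share exactly the 2 values {5, 6}; by pigeonhole those values go to them, so strike 5, 6 from x₂, x₄.
x₂'s domain is down to {1}, so x₂ = 1.
That leaves x₄ = 2.
x₅ and x₇ between them cover only {4, 7} — a naked pair. Remove those values from x₈.
So x₈ = 8.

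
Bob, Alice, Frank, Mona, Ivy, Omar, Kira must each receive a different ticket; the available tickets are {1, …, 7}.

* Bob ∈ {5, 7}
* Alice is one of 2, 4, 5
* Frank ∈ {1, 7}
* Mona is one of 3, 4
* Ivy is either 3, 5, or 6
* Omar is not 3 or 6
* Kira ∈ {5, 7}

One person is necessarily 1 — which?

Frank

The 7 variables draw from only 7 values {1, 2, 3, 4, 5, 6, 7}, so each is used; only Ivy can be 6, hence Ivy = 6.
The 6 still-open variables together cover exactly {1, 2, 3, 4, 5, 7} — 6 values for 6 variables — and 3 appears only in Mona's list, so Mona = 3.
The 2 variables Bob and Kira are confined to {5, 7}, which locks those values in; drop them from Alice, Frank, Omar.
So 1 goes to Frank.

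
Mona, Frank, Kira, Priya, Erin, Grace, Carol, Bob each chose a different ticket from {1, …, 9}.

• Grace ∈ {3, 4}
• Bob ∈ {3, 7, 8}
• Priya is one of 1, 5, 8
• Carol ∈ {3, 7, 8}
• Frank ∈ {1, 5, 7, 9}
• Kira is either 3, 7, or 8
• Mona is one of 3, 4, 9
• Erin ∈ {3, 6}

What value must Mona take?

9

The 8 variables draw from only 8 values {1, 3, 4, 5, 6, 7, 8, 9}, so each is used; only Erin can be 6, hence Erin = 6.
Kira, Carol, Bob between them cover only {3, 7, 8} — a naked triple. Remove those values from Mona, Frank, Priya, Grace.
Grace must be 4 (only option left). So Mona can't be 4.
So Mona = 9.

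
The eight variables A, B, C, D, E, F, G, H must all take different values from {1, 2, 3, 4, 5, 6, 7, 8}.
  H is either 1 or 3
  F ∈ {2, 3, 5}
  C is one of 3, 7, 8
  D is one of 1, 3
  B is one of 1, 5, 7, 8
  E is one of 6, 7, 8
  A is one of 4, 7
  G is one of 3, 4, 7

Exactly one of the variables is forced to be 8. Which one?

The 8 variables draw from only 8 values {1, 2, 3, 4, 5, 6, 7, 8}, so each is used; only F can be 2, hence F = 2.
The 7 still-open variables together cover exactly {1, 3, 4, 5, 6, 7, 8} — 7 values for 7 variables — and 5 appears only in B's list, so B = 5.
The 6 still-open variables draw from only 6 values {1, 3, 4, 6, 7, 8}, so each is used; only E can be 6, hence E = 6.
The 5 still-open variables draw from only 5 values {1, 3, 4, 7, 8}, so each is used; only C can be 8, hence C = 8.

C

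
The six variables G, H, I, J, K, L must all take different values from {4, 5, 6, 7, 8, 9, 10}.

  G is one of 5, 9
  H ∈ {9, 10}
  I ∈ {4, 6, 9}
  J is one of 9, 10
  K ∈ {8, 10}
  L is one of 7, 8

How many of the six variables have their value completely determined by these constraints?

The 2 variables H and J are confined to {9, 10}, which locks those values in; drop them from G, I, K.
That leaves G = 5.
K has just one choice, so K = 8. Strike 8 from L.
L's domain is down to {7}, so L = 7.
Determined: G=5, K=8, L=7. The other variables each still have more than one consistent value. That makes 3.

3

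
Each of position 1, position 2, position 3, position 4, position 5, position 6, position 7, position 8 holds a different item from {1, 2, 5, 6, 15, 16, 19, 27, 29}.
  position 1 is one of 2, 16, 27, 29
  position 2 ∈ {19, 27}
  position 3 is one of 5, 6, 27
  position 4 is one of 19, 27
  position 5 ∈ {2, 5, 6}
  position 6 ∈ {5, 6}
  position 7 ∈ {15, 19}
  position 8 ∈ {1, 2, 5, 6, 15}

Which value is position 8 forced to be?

position 2 and position 4 share exactly the 2 values {19, 27}; by pigeonhole those values go to them, so strike 19, 27 from position 1, position 3, position 7.
position 7 has just one choice, so position 7 = 15. Eliminate 15 elsewhere: position 8.
position 3 and position 6 between them cover only {5, 6} — a naked pair. Remove those values from position 5, position 8.
position 5 has just one choice, so position 5 = 2. Remove 2 from position 1, position 8.
So position 8 = 1.

1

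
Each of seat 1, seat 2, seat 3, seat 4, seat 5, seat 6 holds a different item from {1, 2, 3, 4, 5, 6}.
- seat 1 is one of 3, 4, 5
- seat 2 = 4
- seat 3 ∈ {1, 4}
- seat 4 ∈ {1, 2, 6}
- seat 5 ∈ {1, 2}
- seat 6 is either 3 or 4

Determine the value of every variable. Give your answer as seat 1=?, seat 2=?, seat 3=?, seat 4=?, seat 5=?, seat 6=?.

seat 2's domain is down to {4}, so seat 2 = 4. Strike 4 from seat 1, seat 3, seat 6.
seat 3 must be 1 (only option left). Strike 1 from seat 4, seat 5.
seat 5 must be 2 (only option left). So seat 4 can't be 2.
seat 6's domain is down to {3}, so seat 6 = 3. Eliminate 3 elsewhere: seat 1.
seat 1 must be 5 (only option left).
That leaves seat 4 = 6.

seat 1=5, seat 2=4, seat 3=1, seat 4=6, seat 5=2, seat 6=3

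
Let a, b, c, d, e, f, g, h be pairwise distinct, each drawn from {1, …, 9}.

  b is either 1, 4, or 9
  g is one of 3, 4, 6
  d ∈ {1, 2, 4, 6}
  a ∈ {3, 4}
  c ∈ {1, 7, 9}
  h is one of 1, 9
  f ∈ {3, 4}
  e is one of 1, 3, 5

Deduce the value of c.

The 8 variables together cover exactly {1, 2, 3, 4, 5, 6, 7, 9} — 8 values for 8 variables — and 2 appears only in d's list, so d = 2.
The 7 still-open variables draw from only 7 values {1, 3, 4, 5, 6, 7, 9}, so each is used; only e can be 5, hence e = 5.
The 6 still-open variables draw from only 6 values {1, 3, 4, 6, 7, 9}, so each is used; only g can be 6, hence g = 6.
The 5 still-open variables together cover exactly {1, 3, 4, 7, 9} — 5 values for 5 variables — and 7 appears only in c's list, so c = 7.

7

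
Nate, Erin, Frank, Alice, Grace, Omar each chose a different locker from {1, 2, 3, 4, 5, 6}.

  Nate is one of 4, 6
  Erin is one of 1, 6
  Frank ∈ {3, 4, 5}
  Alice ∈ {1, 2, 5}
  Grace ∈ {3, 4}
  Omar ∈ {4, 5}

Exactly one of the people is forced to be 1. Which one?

Among the 6 variables, 2 fits only Alice (and all 6 values in {1, 2, 3, 4, 5, 6} must be used), so Alice = 2.
Among the 5 still-open variables, 1 fits only Erin (and all 5 values in {1, 3, 4, 5, 6} must be used), so Erin = 1.

Erin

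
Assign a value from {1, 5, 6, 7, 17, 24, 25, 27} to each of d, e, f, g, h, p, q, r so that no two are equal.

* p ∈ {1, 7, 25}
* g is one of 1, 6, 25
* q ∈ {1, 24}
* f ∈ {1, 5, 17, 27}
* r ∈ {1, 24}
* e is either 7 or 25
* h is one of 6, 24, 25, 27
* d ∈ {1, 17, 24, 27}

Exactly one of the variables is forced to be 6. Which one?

g

The 8 variables draw from only 8 values {1, 5, 6, 7, 17, 24, 25, 27}, so each is used; only f can be 5, hence f = 5.
The 7 still-open variables together cover exactly {1, 6, 7, 17, 24, 25, 27} — 7 values for 7 variables — and 17 appears only in d's list, so d = 17.
Among the 6 still-open variables, 27 fits only h (and all 6 values in {1, 6, 7, 24, 25, 27} must be used), so h = 27.
The 5 still-open variables draw from only 5 values {1, 6, 7, 24, 25}, so each is used; only g can be 6, hence g = 6.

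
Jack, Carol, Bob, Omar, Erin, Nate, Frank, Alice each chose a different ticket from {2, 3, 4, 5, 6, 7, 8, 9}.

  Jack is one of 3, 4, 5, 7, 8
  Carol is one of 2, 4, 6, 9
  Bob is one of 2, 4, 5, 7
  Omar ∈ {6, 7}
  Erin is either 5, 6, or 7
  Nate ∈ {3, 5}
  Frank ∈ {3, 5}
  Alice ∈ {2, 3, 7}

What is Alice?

Among the 8 variables, 8 fits only Jack (and all 8 values in {2, 3, 4, 5, 6, 7, 8, 9} must be used), so Jack = 8.
The 7 still-open variables draw from only 7 values {2, 3, 4, 5, 6, 7, 9}, so each is used; only Carol can be 9, hence Carol = 9.
The 6 still-open variables draw from only 6 values {2, 3, 4, 5, 6, 7}, so each is used; only Bob can be 4, hence Bob = 4.
Among the 5 still-open variables, 2 fits only Alice (and all 5 values in {2, 3, 5, 6, 7} must be used), so Alice = 2.

2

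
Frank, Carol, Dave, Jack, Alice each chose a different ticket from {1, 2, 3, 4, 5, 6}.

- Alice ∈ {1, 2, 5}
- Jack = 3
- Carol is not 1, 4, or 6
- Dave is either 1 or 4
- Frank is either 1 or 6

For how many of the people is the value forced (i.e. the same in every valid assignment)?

Jack's domain is down to {3}, so Jack = 3. Remove 3 from Carol.
Determined: Jack=3. The other people each still have more than one consistent value. That makes 1.

1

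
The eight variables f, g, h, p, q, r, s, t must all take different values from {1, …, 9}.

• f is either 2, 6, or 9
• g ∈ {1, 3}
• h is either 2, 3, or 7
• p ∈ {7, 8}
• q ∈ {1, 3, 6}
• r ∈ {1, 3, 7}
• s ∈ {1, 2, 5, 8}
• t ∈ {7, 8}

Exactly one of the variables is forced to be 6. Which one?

q

The 8 variables draw from only 8 values {1, 2, 3, 5, 6, 7, 8, 9}, so each is used; only s can be 5, hence s = 5.
Among the 7 still-open variables, 9 fits only f (and all 7 values in {1, 2, 3, 6, 7, 8, 9} must be used), so f = 9.
The 6 still-open variables together cover exactly {1, 2, 3, 6, 7, 8} — 6 values for 6 variables — and 2 appears only in h's list, so h = 2.
The 5 still-open variables together cover exactly {1, 3, 6, 7, 8} — 5 values for 5 variables — and 6 appears only in q's list, so q = 6.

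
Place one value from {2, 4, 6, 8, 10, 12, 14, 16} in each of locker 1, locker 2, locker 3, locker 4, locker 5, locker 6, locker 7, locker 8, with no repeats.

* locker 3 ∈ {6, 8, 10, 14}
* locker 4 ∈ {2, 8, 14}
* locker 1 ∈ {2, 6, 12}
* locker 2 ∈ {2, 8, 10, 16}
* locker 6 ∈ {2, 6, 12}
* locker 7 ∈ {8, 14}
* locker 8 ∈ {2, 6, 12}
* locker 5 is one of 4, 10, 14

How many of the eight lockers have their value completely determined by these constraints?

The 8 variables together cover exactly {2, 4, 6, 8, 10, 12, 14, 16} — 8 values for 8 variables — and 4 appears only in locker 5's list, so locker 5 = 4.
Among the 7 still-open variables, 16 fits only locker 2 (and all 7 values in {2, 6, 8, 10, 12, 14, 16} must be used), so locker 2 = 16.
The 6 still-open variables together cover exactly {2, 6, 8, 10, 12, 14} — 6 values for 6 variables — and 10 appears only in locker 3's list, so locker 3 = 10.
locker 1, locker 6, locker 8 share exactly the 3 values {2, 6, 12}; by pigeonhole those values go to them, so strike 2, 6, 12 from locker 4.
Determined: locker 2=16, locker 3=10, locker 5=4. The other lockers each still have more than one consistent value. That makes 3.

3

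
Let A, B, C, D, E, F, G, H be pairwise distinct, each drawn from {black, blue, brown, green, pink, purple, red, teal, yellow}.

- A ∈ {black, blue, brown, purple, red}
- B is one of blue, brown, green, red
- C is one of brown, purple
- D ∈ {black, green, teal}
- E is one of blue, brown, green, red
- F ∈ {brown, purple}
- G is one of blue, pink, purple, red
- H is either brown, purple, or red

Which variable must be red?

H

The 8 variables draw from only 8 values {black, blue, brown, green, pink, purple, red, teal}, so each is used; only G can be pink, hence G = pink.
The 7 still-open variables together cover exactly {black, blue, brown, green, purple, red, teal} — 7 values for 7 variables — and teal appears only in D's list, so D = teal.
The 6 still-open variables draw from only 6 values {black, blue, brown, green, purple, red}, so each is used; only A can be black, hence A = black.
The 2 variables C and F are confined to {brown, purple}, which locks those values in; drop them from B, E, H.
So red goes to H.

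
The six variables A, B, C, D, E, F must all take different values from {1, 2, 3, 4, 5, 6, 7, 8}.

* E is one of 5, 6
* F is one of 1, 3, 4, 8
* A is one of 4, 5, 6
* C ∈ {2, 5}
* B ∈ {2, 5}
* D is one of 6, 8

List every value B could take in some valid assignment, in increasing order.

2, 5

B and C share exactly the 2 values {2, 5}; by pigeonhole those values go to them, so strike 2, 5 from A, E.
E has just one choice, so E = 6. Remove 6 from A, D.
A has just one choice, so A = 4. Eliminate 4 elsewhere: F.
D has just one choice, so D = 8. Strike 8 from F.
No further eliminations apply; B can still be any of 2, 5.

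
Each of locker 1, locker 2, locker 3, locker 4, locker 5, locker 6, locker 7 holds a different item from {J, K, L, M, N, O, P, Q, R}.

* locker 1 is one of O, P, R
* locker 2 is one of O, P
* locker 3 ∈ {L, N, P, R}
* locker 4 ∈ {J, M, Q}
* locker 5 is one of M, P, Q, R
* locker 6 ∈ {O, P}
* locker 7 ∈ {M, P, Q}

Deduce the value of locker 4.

J

locker 2 and locker 6 share exactly the 2 values {O, P}; by pigeonhole those values go to them, so strike O, P from locker 1, locker 3, locker 5, locker 7.
locker 1 has just one choice, so locker 1 = R. Strike R from locker 3, locker 5.
locker 5 and locker 7 between them cover only {M, Q} — a naked pair. Remove those values from locker 4.
So locker 4 = J.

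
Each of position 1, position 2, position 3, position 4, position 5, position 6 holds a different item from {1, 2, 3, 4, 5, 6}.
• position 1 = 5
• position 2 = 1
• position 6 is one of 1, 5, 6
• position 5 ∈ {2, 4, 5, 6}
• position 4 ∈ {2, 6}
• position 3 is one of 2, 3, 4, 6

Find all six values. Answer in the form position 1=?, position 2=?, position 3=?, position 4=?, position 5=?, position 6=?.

position 1 must be 5 (only option left). Remove 5 from position 5, position 6.
That leaves position 2 = 1. Eliminate 1 elsewhere: position 6.
position 6 must be 6 (only option left). So position 3, position 4, position 5 can't be 6.
position 4 has just one choice, so position 4 = 2. Eliminate 2 elsewhere: position 3, position 5.
That leaves position 5 = 4. Remove 4 from position 3.
position 3 has just one choice, so position 3 = 3.

position 1=5, position 2=1, position 3=3, position 4=2, position 5=4, position 6=6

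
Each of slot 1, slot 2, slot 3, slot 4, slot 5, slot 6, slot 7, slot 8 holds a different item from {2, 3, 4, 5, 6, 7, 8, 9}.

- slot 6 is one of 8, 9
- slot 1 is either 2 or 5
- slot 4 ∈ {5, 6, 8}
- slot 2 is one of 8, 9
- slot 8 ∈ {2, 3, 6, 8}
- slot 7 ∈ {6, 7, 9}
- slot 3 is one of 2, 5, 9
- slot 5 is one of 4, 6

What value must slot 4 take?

The 8 variables draw from only 8 values {2, 3, 4, 5, 6, 7, 8, 9}, so each is used; only slot 8 can be 3, hence slot 8 = 3.
The 7 still-open variables draw from only 7 values {2, 4, 5, 6, 7, 8, 9}, so each is used; only slot 5 can be 4, hence slot 5 = 4.
Among the 6 still-open variables, 7 fits only slot 7 (and all 6 values in {2, 5, 6, 7, 8, 9} must be used), so slot 7 = 7.
The 5 still-open variables draw from only 5 values {2, 5, 6, 8, 9}, so each is used; only slot 4 can be 6, hence slot 4 = 6.

6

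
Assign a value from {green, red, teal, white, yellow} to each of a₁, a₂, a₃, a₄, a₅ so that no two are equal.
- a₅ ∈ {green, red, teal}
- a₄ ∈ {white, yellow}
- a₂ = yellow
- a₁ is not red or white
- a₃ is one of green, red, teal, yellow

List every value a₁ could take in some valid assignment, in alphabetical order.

green, teal

a₂ must be yellow (only option left). Remove yellow from a₁, a₃, a₄.
a₄ must be white (only option left).
No further eliminations apply; a₁ can still be any of green, teal.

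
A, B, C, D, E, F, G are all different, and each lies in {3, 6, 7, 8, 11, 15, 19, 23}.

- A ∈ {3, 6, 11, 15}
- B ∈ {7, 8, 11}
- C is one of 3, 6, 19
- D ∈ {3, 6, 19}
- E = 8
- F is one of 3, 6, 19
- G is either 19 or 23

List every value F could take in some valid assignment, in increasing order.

3, 6, 19

E has just one choice, so E = 8. Remove 8 from B.
C, D, F between them cover only {3, 6, 19} — a naked triple. Remove those values from A, G.
G must be 23 (only option left).
No further eliminations apply; F can still be any of 3, 6, 19.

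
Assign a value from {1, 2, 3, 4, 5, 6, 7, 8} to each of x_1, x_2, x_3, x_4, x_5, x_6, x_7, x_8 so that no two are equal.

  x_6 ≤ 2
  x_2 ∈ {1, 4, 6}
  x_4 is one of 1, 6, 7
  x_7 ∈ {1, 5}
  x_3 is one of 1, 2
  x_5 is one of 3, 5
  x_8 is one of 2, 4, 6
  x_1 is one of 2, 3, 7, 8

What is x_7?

The 8 variables draw from only 8 values {1, 2, 3, 4, 5, 6, 7, 8}, so each is used; only x_1 can be 8, hence x_1 = 8.
Among the 7 still-open variables, 3 fits only x_5 (and all 7 values in {1, 2, 3, 4, 5, 6, 7} must be used), so x_5 = 3.
The 6 still-open variables draw from only 6 values {1, 2, 4, 5, 6, 7}, so each is used; only x_7 can be 5, hence x_7 = 5.

5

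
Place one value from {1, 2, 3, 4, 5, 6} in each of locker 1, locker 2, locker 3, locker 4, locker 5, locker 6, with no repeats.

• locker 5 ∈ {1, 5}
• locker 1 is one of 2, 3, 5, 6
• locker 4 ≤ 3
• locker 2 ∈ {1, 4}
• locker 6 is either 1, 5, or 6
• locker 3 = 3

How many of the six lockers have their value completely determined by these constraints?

locker 3's domain is down to {3}, so locker 3 = 3. Remove 3 from locker 1, locker 4.
Among the 5 still-open variables, 4 fits only locker 2 (and all 5 values in {1, 2, 4, 5, 6} must be used), so locker 2 = 4.
Determined: locker 2=4, locker 3=3. The other lockers each still have more than one consistent value. That makes 2.

2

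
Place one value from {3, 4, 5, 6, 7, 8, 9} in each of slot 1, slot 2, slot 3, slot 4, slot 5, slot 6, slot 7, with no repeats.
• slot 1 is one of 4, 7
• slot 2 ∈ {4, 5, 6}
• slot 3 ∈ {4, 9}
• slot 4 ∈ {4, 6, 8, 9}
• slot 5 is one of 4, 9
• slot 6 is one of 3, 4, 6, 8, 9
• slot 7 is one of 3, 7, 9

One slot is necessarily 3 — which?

Among the 7 variables, 5 fits only slot 2 (and all 7 values in {3, 4, 5, 6, 7, 8, 9} must be used), so slot 2 = 5.
The 2 variables slot 3 and slot 5 are confined to {4, 9}, which locks those values in; drop them from slot 1, slot 4, slot 6, slot 7.
slot 1's domain is down to {7}, so slot 1 = 7. Strike 7 from slot 7.
So 3 goes to slot 7.

slot 7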